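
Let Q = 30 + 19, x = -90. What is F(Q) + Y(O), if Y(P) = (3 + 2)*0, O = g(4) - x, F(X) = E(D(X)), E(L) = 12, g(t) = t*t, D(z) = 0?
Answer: 12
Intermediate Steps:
g(t) = t²
Q = 49
F(X) = 12
O = 106 (O = 4² - 1*(-90) = 16 + 90 = 106)
Y(P) = 0 (Y(P) = 5*0 = 0)
F(Q) + Y(O) = 12 + 0 = 12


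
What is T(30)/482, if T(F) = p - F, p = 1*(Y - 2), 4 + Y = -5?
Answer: -41/482 ≈ -0.085062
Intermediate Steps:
Y = -9 (Y = -4 - 5 = -9)
p = -11 (p = 1*(-9 - 2) = 1*(-11) = -11)
T(F) = -11 - F
T(30)/482 = (-11 - 1*30)/482 = (-11 - 30)*(1/482) = -41*1/482 = -41/482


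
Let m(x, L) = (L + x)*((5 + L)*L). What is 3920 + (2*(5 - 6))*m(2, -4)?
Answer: 3904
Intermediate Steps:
m(x, L) = L*(5 + L)*(L + x) (m(x, L) = (L + x)*(L*(5 + L)) = L*(5 + L)*(L + x))
3920 + (2*(5 - 6))*m(2, -4) = 3920 + (2*(5 - 6))*(-4*((-4)**2 + 5*(-4) + 5*2 - 4*2)) = 3920 + (2*(-1))*(-4*(16 - 20 + 10 - 8)) = 3920 - (-8)*(-2) = 3920 - 2*8 = 3920 - 16 = 3904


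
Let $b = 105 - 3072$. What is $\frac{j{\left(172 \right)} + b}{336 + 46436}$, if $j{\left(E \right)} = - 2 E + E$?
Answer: $- \frac{3139}{46772} \approx -0.067113$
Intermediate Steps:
$b = -2967$ ($b = 105 - 3072 = -2967$)
$j{\left(E \right)} = - E$
$\frac{j{\left(172 \right)} + b}{336 + 46436} = \frac{\left(-1\right) 172 - 2967}{336 + 46436} = \frac{-172 - 2967}{46772} = \left(-3139\right) \frac{1}{46772} = - \frac{3139}{46772}$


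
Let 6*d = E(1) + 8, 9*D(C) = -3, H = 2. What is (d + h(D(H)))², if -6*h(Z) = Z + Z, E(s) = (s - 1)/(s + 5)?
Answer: 169/81 ≈ 2.0864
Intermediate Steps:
D(C) = -⅓ (D(C) = (⅑)*(-3) = -⅓)
E(s) = (-1 + s)/(5 + s)
h(Z) = -Z/3 (h(Z) = -(Z + Z)/6 = -Z/3)
d = 4/3 (d = ((-1 + 1)/(5 + 1) + 8)/6 = (0/6 + 8)/6 = ((⅙)*0 + 8)/6 = (0 + 8)/6 = (⅙)*8 = 4/3 ≈ 1.3333)
(d + h(D(H)))² = (4/3 - ⅓*(-⅓))² = (4/3 + ⅑)² = (13/9)² = 169/81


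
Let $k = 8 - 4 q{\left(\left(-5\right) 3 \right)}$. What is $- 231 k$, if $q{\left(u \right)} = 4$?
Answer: $1848$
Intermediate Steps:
$k = -8$ ($k = 8 - 16 = -8$)
$- 231 k = \left(-231\right) \left(-8\right) = 1848$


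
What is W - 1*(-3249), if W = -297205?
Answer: -293956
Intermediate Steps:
W - 1*(-3249) = -297205 - 1*(-3249) = -297205 + 3249 = -293956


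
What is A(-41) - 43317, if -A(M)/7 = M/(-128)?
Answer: -5544863/128 ≈ -43319.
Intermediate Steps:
A(M) = 7*M/128 (A(M) = -7*M/(-128) = -7*M*(-1)/128 = -(-7)*M/128 = 7*M/128)
A(-41) - 43317 = (7/128)*(-41) - 43317 = -287/128 - 43317 = -5544863/128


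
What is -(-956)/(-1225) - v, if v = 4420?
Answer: -5415456/1225 ≈ -4420.8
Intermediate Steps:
-(-956)/(-1225) - v = -(-956)/(-1225) - 1*4420 = -(-956)*(-1)/1225 - 4420 = -1*956/1225 - 4420 = -956/1225 - 4420 = -5415456/1225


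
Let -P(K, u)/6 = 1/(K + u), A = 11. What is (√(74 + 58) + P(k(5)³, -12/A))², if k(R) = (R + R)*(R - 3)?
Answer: 255482309841/1935472036 - 66*√33/21997 ≈ 131.98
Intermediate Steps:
k(R) = 2*R*(-3 + R) (k(R) = (2*R)*(-3 + R) = 2*R*(-3 + R))
P(K, u) = -6/(K + u)
(√(74 + 58) + P(k(5)³, -12/A))² = (√(74 + 58) - 6/((2*5*(-3 + 5))³ - 12/11))² = (√132 - 6/((2*5*2)³ - 12*1/11))² = (2*√33 - 6/(20³ - 12/11))² = (2*√33 - 6/(8000 - 12/11))² = (2*√33 - 6/87988/11)² = (2*√33 - 6*11/87988)² = (2*√33 - 33/43994)² = (-33/43994 + 2*√33)²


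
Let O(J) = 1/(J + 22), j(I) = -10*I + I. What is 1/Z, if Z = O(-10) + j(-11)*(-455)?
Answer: -12/540539 ≈ -2.2200e-5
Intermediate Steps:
j(I) = -9*I
O(J) = 1/(22 + J)
Z = -540539/12 (Z = 1/(22 - 10) - 9*(-11)*(-455) = 1/12 + 99*(-455) = 1/12 - 45045 = -540539/12 ≈ -45045.)
1/Z = 1/(-540539/12) = -12/540539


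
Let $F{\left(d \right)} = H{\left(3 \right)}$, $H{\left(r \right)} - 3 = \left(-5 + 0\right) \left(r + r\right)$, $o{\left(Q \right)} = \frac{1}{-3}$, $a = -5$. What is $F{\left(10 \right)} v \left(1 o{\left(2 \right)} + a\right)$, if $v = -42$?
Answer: $-6048$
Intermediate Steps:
$o{\left(Q \right)} = - \frac{1}{3}$
$H{\left(r \right)} = 3 - 10 r$ ($H{\left(r \right)} = 3 + \left(-5 + 0\right) \left(r + r\right) = 3 - 5 \cdot 2 r = 3 - 10 r$)
$F{\left(d \right)} = -27$ ($F{\left(d \right)} = 3 - 30 = -27$)
$F{\left(10 \right)} v \left(1 o{\left(2 \right)} + a\right) = \left(-27\right) \left(-42\right) \left(1 \left(- \frac{1}{3}\right) - 5\right) = 1134 \left(- \frac{1}{3} - 5\right) = 1134 \left(- \frac{16}{3}\right) = -6048$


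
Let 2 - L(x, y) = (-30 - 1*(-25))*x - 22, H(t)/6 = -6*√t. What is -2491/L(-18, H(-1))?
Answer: 2491/66 ≈ 37.742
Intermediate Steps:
H(t) = -36*√t (H(t) = 6*(-6*√t) = -36*√t)
L(x, y) = 24 + 5*x (L(x, y) = 2 - ((-30 - 1*(-25))*x - 22) = 2 - ((-30 + 25)*x - 22) = 2 - (-5*x - 22) = 2 - (-22 - 5*x) = 2 + (22 + 5*x) = 24 + 5*x)
-2491/L(-18, H(-1)) = -2491/(24 + 5*(-18)) = -2491/(24 - 90) = -2491/(-66) = -2491*(-1/66) = 2491/66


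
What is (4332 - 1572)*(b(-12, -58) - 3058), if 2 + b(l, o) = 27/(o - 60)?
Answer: -498327660/59 ≈ -8.4462e+6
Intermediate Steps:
b(l, o) = -2 + 27/(-60 + o) (b(l, o) = -2 + 27/(o - 60) = -2 + 27/(-60 + o))
(4332 - 1572)*(b(-12, -58) - 3058) = (4332 - 1572)*((147 - 2*(-58))/(-60 - 58) - 3058) = 2760*((147 + 116)/(-118) - 3058) = 2760*(-1/118*263 - 3058) = 2760*(-263/118 - 3058) = 2760*(-361107/118) = -498327660/59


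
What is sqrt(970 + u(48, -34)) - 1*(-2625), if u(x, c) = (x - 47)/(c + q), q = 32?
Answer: 2625 + sqrt(3878)/2 ≈ 2656.1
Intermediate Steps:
u(x, c) = (-47 + x)/(32 + c) (u(x, c) = (x - 47)/(c + 32) = (-47 + x)/(32 + c))
sqrt(970 + u(48, -34)) - 1*(-2625) = sqrt(970 + (-47 + 48)/(32 - 34)) - 1*(-2625) = sqrt(970 + 1/(-2)) + 2625 = sqrt(970 - 1/2*1) + 2625 = sqrt(970 - 1/2) + 2625 = sqrt(1939/2) + 2625 = sqrt(3878)/2 + 2625 = 2625 + sqrt(3878)/2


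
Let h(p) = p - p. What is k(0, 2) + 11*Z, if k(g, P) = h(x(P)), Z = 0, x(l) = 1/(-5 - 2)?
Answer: 0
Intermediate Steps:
x(l) = -⅐ (x(l) = 1/(-7) = -⅐)
h(p) = 0
k(g, P) = 0
k(0, 2) + 11*Z = 0 + 11*0 = 0 + 0 = 0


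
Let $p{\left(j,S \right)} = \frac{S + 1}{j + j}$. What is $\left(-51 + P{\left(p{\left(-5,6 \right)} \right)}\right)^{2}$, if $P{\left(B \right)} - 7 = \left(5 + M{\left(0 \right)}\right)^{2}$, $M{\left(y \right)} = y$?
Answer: $361$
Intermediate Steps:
$p{\left(j,S \right)} = \frac{1 + S}{2 j}$
$P{\left(B \right)} = 32$ ($P{\left(B \right)} = 7 + \left(5 + 0\right)^{2} = 7 + 5^{2} = 7 + 25 = 32$)
$\left(-51 + P{\left(p{\left(-5,6 \right)} \right)}\right)^{2} = \left(-51 + 32\right)^{2} = \left(-19\right)^{2} = 361$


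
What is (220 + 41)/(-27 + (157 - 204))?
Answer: -261/74 ≈ -3.5270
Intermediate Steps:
(220 + 41)/(-27 + (157 - 204)) = 261/(-27 - 47) = 261/(-74) = 261*(-1/74) = -261/74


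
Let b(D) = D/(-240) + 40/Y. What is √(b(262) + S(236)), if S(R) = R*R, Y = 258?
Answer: √41192068870/860 ≈ 236.00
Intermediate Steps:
S(R) = R²
b(D) = 20/129 - D/240 (b(D) = D/(-240) + 40/258 = D*(-1/240) + 40*(1/258) = -D/240 + 20/129 = 20/129 - D/240)
√(b(262) + S(236)) = √((20/129 - 1/240*262) + 236²) = √((20/129 - 131/120) + 55696) = √(-1611/1720 + 55696) = √(95795509/1720) = √41192068870/860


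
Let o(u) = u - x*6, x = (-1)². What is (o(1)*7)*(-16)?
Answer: 560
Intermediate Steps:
x = 1
o(u) = -6 + u (o(u) = u - 6 = -6 + u)
(o(1)*7)*(-16) = ((-6 + 1)*7)*(-16) = -5*7*(-16) = -35*(-16) = 560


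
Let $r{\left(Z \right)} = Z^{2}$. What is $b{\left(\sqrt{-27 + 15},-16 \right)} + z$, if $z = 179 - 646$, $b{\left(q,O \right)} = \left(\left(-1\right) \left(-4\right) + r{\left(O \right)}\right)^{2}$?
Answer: $67133$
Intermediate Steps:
$b{\left(q,O \right)} = \left(4 + O^{2}\right)^{2}$ ($b{\left(q,O \right)} = \left(\left(-1\right) \left(-4\right) + O^{2}\right)^{2} = \left(4 + O^{2}\right)^{2}$)
$z = -467$ ($z = 179 - 646 = -467$)
$b{\left(\sqrt{-27 + 15},-16 \right)} + z = \left(4 + \left(-16\right)^{2}\right)^{2} - 467 = \left(4 + 256\right)^{2} - 467 = 260^{2} - 467 = 67600 - 467 = 67133$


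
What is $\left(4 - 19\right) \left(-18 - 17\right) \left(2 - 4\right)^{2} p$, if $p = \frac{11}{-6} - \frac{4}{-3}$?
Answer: $-1050$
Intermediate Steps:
$p = - \frac{1}{2}$ ($p = 11 \left(- \frac{1}{6}\right) - - \frac{4}{3} = - \frac{11}{6} + \frac{4}{3} = - \frac{1}{2} \approx -0.5$)
$\left(4 - 19\right) \left(-18 - 17\right) \left(2 - 4\right)^{2} p = \left(4 - 19\right) \left(-18 - 17\right) \left(2 - 4\right)^{2} \left(- \frac{1}{2}\right) = \left(-15\right) \left(-35\right) \left(-2\right)^{2} \left(- \frac{1}{2}\right) = 525 \cdot 4 \left(- \frac{1}{2}\right) = 2100 \left(- \frac{1}{2}\right) = -1050$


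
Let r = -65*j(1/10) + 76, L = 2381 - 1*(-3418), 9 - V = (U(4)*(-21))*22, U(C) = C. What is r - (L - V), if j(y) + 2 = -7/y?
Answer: 814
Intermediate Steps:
V = 1857 (V = 9 - 4*(-21)*22 = 9 - (-84)*22 = 9 - 1*(-1848) = 9 + 1848 = 1857)
L = 5799 (L = 2381 + 3418 = 5799)
j(y) = -2 - 7/y
r = 4756 (r = -65*(-2 - 7/(1/10)) + 76 = -65*(-2 - 7/1/10) + 76 = -65*(-2 - 7*10) + 76 = -65*(-2 - 70) + 76 = -65*(-72) + 76 = 4680 + 76 = 4756)
r - (L - V) = 4756 - (5799 - 1*1857) = 4756 - (5799 - 1857) = 4756 - 1*3942 = 4756 - 3942 = 814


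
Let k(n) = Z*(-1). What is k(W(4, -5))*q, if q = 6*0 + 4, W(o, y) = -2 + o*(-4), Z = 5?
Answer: -20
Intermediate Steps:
W(o, y) = -2 - 4*o
k(n) = -5 (k(n) = 5*(-1) = -5)
q = 4 (q = 0 + 4 = 4)
k(W(4, -5))*q = -5*4 = -20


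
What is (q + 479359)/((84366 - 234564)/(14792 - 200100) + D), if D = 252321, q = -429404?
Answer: 4628530570/23378625033 ≈ 0.19798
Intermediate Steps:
(q + 479359)/((84366 - 234564)/(14792 - 200100) + D) = (-429404 + 479359)/((84366 - 234564)/(14792 - 200100) + 252321) = 49955/(-150198/(-185308) + 252321) = 49955/(-150198*(-1/185308) + 252321) = 49955/(75099/92654 + 252321) = 49955/(23378625033/92654) = 49955*(92654/23378625033) = 4628530570/23378625033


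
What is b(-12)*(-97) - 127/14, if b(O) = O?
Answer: 16169/14 ≈ 1154.9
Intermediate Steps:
b(-12)*(-97) - 127/14 = -12*(-97) - 127/14 = 1164 - 127*1/14 = 1164 - 127/14 = 16169/14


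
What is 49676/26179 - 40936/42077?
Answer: 145507644/157361969 ≈ 0.92467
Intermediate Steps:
49676/26179 - 40936/42077 = 49676*(1/26179) - 40936*1/42077 = 49676/26179 - 5848/6011 = 145507644/157361969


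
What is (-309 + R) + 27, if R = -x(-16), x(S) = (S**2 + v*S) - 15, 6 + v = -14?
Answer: -843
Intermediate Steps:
v = -20 (v = -6 - 14 = -20)
x(S) = -15 + S**2 - 20*S (x(S) = (S**2 - 20*S) - 15 = -15 + S**2 - 20*S)
R = -561 (R = -(-15 + (-16)**2 - 20*(-16)) = -(-15 + 256 + 320) = -1*561 = -561)
(-309 + R) + 27 = (-309 - 561) + 27 = -870 + 27 = -843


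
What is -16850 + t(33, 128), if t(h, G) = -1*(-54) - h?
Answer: -16829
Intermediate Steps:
t(h, G) = 54 - h
-16850 + t(33, 128) = -16850 + (54 - 1*33) = -16850 + (54 - 33) = -16850 + 21 = -16829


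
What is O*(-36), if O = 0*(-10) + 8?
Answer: -288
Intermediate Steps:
O = 8 (O = 0 + 8 = 8)
O*(-36) = 8*(-36) = -288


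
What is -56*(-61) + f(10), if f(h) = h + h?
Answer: 3436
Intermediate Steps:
f(h) = 2*h
-56*(-61) + f(10) = -56*(-61) + 2*10 = 3416 + 20 = 3436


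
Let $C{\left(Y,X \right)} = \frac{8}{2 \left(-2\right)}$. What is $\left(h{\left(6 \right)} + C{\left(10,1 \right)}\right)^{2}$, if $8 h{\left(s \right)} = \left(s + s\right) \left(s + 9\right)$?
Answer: $\frac{1681}{4} \approx 420.25$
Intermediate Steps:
$C{\left(Y,X \right)} = -2$ ($C{\left(Y,X \right)} = \frac{8}{-4} = 8 \left(- \frac{1}{4}\right) = -2$)
$h{\left(s \right)} = \frac{s \left(9 + s\right)}{4}$ ($h{\left(s \right)} = \frac{\left(s + s\right) \left(s + 9\right)}{8} = \frac{2 s \left(9 + s\right)}{8} = \frac{s \left(9 + s\right)}{4}$)
$\left(h{\left(6 \right)} + C{\left(10,1 \right)}\right)^{2} = \left(\frac{1}{4} \cdot 6 \left(9 + 6\right) - 2\right)^{2} = \left(\frac{1}{4} \cdot 6 \cdot 15 - 2\right)^{2} = \left(\frac{45}{2} - 2\right)^{2} = \left(\frac{41}{2}\right)^{2} = \frac{1681}{4}$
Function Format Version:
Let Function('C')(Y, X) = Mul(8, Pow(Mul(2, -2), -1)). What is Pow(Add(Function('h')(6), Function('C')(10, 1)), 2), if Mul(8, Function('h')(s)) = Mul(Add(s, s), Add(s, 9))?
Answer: Rational(1681, 4) ≈ 420.25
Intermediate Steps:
Function('C')(Y, X) = -2 (Function('C')(Y, X) = Mul(8, Pow(-4, -1)) = Mul(8, Rational(-1, 4)) = -2)
Function('h')(s) = Mul(Rational(1, 4), s, Add(9, s)) (Function('h')(s) = Mul(Rational(1, 8), Mul(Add(s, s), Add(s, 9))) = Mul(Rational(1, 8), Mul(Mul(2, s), Add(9, s))) = Mul(Rational(1, 8), Mul(2, s, Add(9, s))) = Mul(Rational(1, 4), s, Add(9, s)))
Pow(Add(Function('h')(6), Function('C')(10, 1)), 2) = Pow(Add(Mul(Rational(1, 4), 6, Add(9, 6)), -2), 2) = Pow(Add(Mul(Rational(1, 4), 6, 15), -2), 2) = Pow(Add(Rational(45, 2), -2), 2) = Pow(Rational(41, 2), 2) = Rational(1681, 4)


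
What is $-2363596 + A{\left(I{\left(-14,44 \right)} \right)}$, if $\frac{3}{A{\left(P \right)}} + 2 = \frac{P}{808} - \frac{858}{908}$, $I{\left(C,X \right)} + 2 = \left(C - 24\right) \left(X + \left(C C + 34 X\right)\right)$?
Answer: $- \frac{18335995692848}{7757669} \approx -2.3636 \cdot 10^{6}$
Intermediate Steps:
$I{\left(C,X \right)} = -2 + \left(-24 + C\right) \left(C^{2} + 35 X\right)$ ($I{\left(C,X \right)} = -2 + \left(C - 24\right) \left(X + \left(C C + 34 X\right)\right) = -2 + \left(-24 + C\right) \left(X + \left(C^{2} + 34 X\right)\right) = -2 + \left(-24 + C\right) \left(C^{2} + 35 X\right)$)
$A{\left(P \right)} = \frac{3}{- \frac{1337}{454} + \frac{P}{808}}$ ($A{\left(P \right)} = \frac{3}{-2 + \left(\frac{P}{808} - \frac{858}{908}\right)} = \frac{3}{-2 + \left(P \frac{1}{808} - \frac{429}{454}\right)} = \frac{3}{-2 + \left(\frac{P}{808} - \frac{429}{454}\right)} = \frac{3}{-2 + \left(- \frac{429}{454} + \frac{P}{808}\right)} = \frac{3}{- \frac{1337}{454} + \frac{P}{808}}$)
$-2363596 + A{\left(I{\left(-14,44 \right)} \right)} = -2363596 + \frac{550248}{-540148 + 227 \left(-2 + \left(-14\right)^{3} - 36960 - 24 \left(-14\right)^{2} + 35 \left(-14\right) 44\right)} = -2363596 + \frac{550248}{-540148 + 227 \left(-2 - 2744 - 36960 - 4704 - 21560\right)} = -2363596 + \frac{550248}{-540148 + 227 \left(-65970\right)} = -2363596 + \frac{550248}{-540148 - 14975190} = -2363596 + \frac{550248}{-15515338} = -2363596 + 550248 \left(- \frac{1}{15515338}\right) = -2363596 - \frac{275124}{7757669} = - \frac{18335995692848}{7757669}$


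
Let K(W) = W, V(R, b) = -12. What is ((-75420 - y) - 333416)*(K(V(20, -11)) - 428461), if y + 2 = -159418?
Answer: 106868021768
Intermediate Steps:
y = -159420 (y = -2 - 159418 = -159420)
((-75420 - y) - 333416)*(K(V(20, -11)) - 428461) = ((-75420 - 1*(-159420)) - 333416)*(-12 - 428461) = ((-75420 + 159420) - 333416)*(-428473) = (84000 - 333416)*(-428473) = -249416*(-428473) = 106868021768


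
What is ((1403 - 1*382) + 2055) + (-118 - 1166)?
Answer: 1792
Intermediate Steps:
((1403 - 1*382) + 2055) + (-118 - 1166) = ((1403 - 382) + 2055) - 1284 = (1021 + 2055) - 1284 = 3076 - 1284 = 1792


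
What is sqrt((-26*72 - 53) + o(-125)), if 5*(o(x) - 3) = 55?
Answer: 7*I*sqrt(39) ≈ 43.715*I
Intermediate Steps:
o(x) = 14 (o(x) = 3 + (1/5)*55 = 3 + 11 = 14)
sqrt((-26*72 - 53) + o(-125)) = sqrt((-26*72 - 53) + 14) = sqrt((-1872 - 53) + 14) = sqrt(-1925 + 14) = sqrt(-1911) = 7*I*sqrt(39)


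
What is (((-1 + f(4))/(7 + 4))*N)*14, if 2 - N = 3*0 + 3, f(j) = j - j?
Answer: 14/11 ≈ 1.2727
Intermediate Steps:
f(j) = 0
N = -1 (N = 2 - (3*0 + 3) = 2 - (0 + 3) = 2 - 1*3 = 2 - 3 = -1)
(((-1 + f(4))/(7 + 4))*N)*14 = (((-1 + 0)/(7 + 4))*(-1))*14 = (-1/11*(-1))*14 = (-1*1/11*(-1))*14 = -1/11*(-1)*14 = (1/11)*14 = 14/11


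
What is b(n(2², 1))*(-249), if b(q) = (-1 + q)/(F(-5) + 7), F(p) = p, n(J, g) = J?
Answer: -747/2 ≈ -373.50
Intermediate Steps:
b(q) = -½ + q/2 (b(q) = (-1 + q)/(-5 + 7) = (-1 + q)/2 = (-1 + q)*(½) = -½ + q/2)
b(n(2², 1))*(-249) = (-½ + (½)*2²)*(-249) = (-½ + (½)*4)*(-249) = (-½ + 2)*(-249) = (3/2)*(-249) = -747/2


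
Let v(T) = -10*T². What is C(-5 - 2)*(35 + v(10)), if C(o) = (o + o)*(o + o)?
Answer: -189140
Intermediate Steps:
C(o) = 4*o² (C(o) = (2*o)*(2*o) = 4*o²)
C(-5 - 2)*(35 + v(10)) = (4*(-5 - 2)²)*(35 - 10*10²) = (4*(-7)²)*(35 - 10*100) = (4*49)*(35 - 1000) = 196*(-965) = -189140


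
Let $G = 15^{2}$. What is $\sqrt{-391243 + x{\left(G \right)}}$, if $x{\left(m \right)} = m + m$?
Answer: $i \sqrt{390793} \approx 625.13 i$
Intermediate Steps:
$G = 225$
$x{\left(m \right)} = 2 m$
$\sqrt{-391243 + x{\left(G \right)}} = \sqrt{-391243 + 2 \cdot 225} = \sqrt{-391243 + 450} = \sqrt{-390793} = i \sqrt{390793}$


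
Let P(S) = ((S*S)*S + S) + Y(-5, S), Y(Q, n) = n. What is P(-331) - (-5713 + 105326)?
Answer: -36364966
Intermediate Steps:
P(S) = S³ + 2*S (P(S) = ((S*S)*S + S) + S = (S²*S + S) + S = (S³ + S) + S = (S + S³) + S = S³ + 2*S)
P(-331) - (-5713 + 105326) = -331*(2 + (-331)²) - (-5713 + 105326) = -331*(2 + 109561) - 1*99613 = -331*109563 - 99613 = -36265353 - 99613 = -36364966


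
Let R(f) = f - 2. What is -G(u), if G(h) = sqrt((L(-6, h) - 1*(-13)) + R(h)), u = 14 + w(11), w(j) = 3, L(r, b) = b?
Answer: -3*sqrt(5) ≈ -6.7082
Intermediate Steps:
R(f) = -2 + f
u = 17 (u = 14 + 3 = 17)
G(h) = sqrt(11 + 2*h) (G(h) = sqrt((h - 1*(-13)) + (-2 + h)) = sqrt((h + 13) + (-2 + h)) = sqrt((13 + h) + (-2 + h)) = sqrt(11 + 2*h))
-G(u) = -sqrt(11 + 2*17) = -sqrt(11 + 34) = -sqrt(45) = -3*sqrt(5)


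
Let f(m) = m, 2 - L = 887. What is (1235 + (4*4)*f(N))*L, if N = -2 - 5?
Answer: -993855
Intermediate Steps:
L = -885 (L = 2 - 1*887 = 2 - 887 = -885)
N = -7
(1235 + (4*4)*f(N))*L = (1235 + (4*4)*(-7))*(-885) = (1235 + 16*(-7))*(-885) = (1235 - 112)*(-885) = 1123*(-885) = -993855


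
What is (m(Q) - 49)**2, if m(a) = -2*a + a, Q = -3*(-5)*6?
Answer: 19321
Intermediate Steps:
Q = 90 (Q = 15*6 = 90)
m(a) = -a
(m(Q) - 49)**2 = (-1*90 - 49)**2 = (-90 - 49)**2 = (-139)**2 = 19321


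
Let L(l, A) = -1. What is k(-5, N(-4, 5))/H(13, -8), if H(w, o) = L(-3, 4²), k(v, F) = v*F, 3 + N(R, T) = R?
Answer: -35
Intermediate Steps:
N(R, T) = -3 + R
k(v, F) = F*v
H(w, o) = -1
k(-5, N(-4, 5))/H(13, -8) = ((-3 - 4)*(-5))/(-1) = -7*(-5)*(-1) = 35*(-1) = -35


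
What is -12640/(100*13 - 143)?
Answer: -12640/1157 ≈ -10.925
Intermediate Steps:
-12640/(100*13 - 143) = -12640/(1300 - 143) = -12640/1157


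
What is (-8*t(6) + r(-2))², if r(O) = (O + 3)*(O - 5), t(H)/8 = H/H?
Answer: 5041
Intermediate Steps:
t(H) = 8 (t(H) = 8*(H/H) = 8*1 = 8)
r(O) = (-5 + O)*(3 + O) (r(O) = (3 + O)*(-5 + O) = (-5 + O)*(3 + O))
(-8*t(6) + r(-2))² = (-8*8 + (-15 + (-2)² - 2*(-2)))² = (-64 + (-15 + 4 + 4))² = (-64 - 7)² = (-71)² = 5041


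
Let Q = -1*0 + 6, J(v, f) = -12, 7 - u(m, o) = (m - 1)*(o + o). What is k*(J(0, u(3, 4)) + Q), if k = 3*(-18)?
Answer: 324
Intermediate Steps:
u(m, o) = 7 - 2*o*(-1 + m) (u(m, o) = 7 - (m - 1)*(o + o) = 7 - (-1 + m)*2*o = 7 - 2*o*(-1 + m))
Q = 6 (Q = 0 + 6 = 6)
k = -54
k*(J(0, u(3, 4)) + Q) = -54*(-12 + 6) = -54*(-6) = 324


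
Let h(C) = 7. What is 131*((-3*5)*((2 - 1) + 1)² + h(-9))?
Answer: -6943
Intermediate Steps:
131*((-3*5)*((2 - 1) + 1)² + h(-9)) = 131*((-3*5)*((2 - 1) + 1)² + 7) = 131*(-15*(1 + 1)² + 7) = 131*(-15*2² + 7) = 131*(-15*4 + 7) = 131*(-60 + 7) = 131*(-53) = -6943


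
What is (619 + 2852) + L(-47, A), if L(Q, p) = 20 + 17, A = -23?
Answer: 3508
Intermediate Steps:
L(Q, p) = 37
(619 + 2852) + L(-47, A) = (619 + 2852) + 37 = 3471 + 37 = 3508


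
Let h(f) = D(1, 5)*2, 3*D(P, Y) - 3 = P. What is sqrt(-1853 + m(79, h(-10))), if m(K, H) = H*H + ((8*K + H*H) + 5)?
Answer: 104*I/3 ≈ 34.667*I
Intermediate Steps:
D(P, Y) = 1 + P/3
h(f) = 8/3 (h(f) = (1 + (1/3)*1)*2 = (1 + 1/3)*2 = (4/3)*2 = 8/3)
m(K, H) = 5 + 2*H**2 + 8*K (m(K, H) = H**2 + ((8*K + H**2) + 5) = H**2 + ((H**2 + 8*K) + 5) = H**2 + (5 + H**2 + 8*K) = 5 + 2*H**2 + 8*K)
sqrt(-1853 + m(79, h(-10))) = sqrt(-1853 + (5 + 2*(8/3)**2 + 8*79)) = sqrt(-1853 + (5 + 2*(64/9) + 632)) = sqrt(-1853 + (5 + 128/9 + 632)) = sqrt(-1853 + 5861/9) = sqrt(-10816/9) = 104*I/3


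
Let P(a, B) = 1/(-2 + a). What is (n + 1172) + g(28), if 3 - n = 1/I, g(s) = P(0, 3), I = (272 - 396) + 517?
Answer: 923155/786 ≈ 1174.5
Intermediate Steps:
I = 393 (I = -124 + 517 = 393)
g(s) = -1/2 (g(s) = 1/(-2 + 0) = 1/(-2) = -1/2)
n = 1178/393 (n = 3 - 1/393 = 1178/393 ≈ 2.9975)
(n + 1172) + g(28) = (1178/393 + 1172) - 1/2 = 461774/393 - 1/2 = 923155/786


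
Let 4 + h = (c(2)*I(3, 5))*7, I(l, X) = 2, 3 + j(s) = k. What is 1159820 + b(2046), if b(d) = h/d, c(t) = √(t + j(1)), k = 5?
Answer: 395498624/341 ≈ 1.1598e+6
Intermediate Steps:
j(s) = 2 (j(s) = -3 + 5 = 2)
c(t) = √(2 + t) (c(t) = √(t + 2) = √(2 + t))
h = 24 (h = -4 + (√(2 + 2)*2)*7 = -4 + (√4*2)*7 = -4 + (2*2)*7 = -4 + 4*7 = -4 + 28 = 24)
b(d) = 24/d
1159820 + b(2046) = 1159820 + 24/2046 = 1159820 + 24*(1/2046) = 1159820 + 4/341 = 395498624/341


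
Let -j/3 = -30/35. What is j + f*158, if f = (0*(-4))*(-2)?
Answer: 18/7 ≈ 2.5714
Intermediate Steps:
j = 18/7 (j = -(-90)/35 = -3*(-6/7) = 18/7 ≈ 2.5714)
f = 0 (f = 0*(-2) = 0)
j + f*158 = 18/7 + 0*158 = 18/7 + 0 = 18/7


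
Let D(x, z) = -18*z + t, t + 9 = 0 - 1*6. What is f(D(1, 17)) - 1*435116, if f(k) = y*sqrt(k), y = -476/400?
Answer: -435116 - 119*I*sqrt(321)/100 ≈ -4.3512e+5 - 21.321*I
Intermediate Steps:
t = -15 (t = -9 + (0 - 1*6) = -9 + (0 - 6) = -9 - 6 = -15)
y = -119/100 (y = -476*1/400 = -119/100 ≈ -1.1900)
D(x, z) = -15 - 18*z (D(x, z) = -18*z - 15 = -15 - 18*z)
f(k) = -119*sqrt(k)/100
f(D(1, 17)) - 1*435116 = -119*sqrt(-15 - 18*17)/100 - 1*435116 = -119*sqrt(-15 - 306)/100 - 435116 = -119*I*sqrt(321)/100 - 435116 = -435116 - 119*I*sqrt(321)/100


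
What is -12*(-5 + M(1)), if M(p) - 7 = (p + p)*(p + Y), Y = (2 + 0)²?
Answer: -144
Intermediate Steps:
Y = 4 (Y = 2² = 4)
M(p) = 7 + 2*p*(4 + p) (M(p) = 7 + (p + p)*(p + 4) = 7 + (2*p)*(4 + p) = 7 + 2*p*(4 + p))
-12*(-5 + M(1)) = -12*(-5 + (7 + 2*1² + 8*1)) = -12*(-5 + (7 + 2*1 + 8)) = -12*(-5 + (7 + 2 + 8)) = -12*(-5 + 17) = -12*12 = -144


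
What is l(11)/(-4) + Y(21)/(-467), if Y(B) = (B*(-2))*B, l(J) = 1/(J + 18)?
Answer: 101845/54172 ≈ 1.8800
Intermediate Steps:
l(J) = 1/(18 + J)
Y(B) = -2*B² (Y(B) = (-2*B)*B = -2*B²)
l(11)/(-4) + Y(21)/(-467) = 1/((18 + 11)*(-4)) - 2*21²/(-467) = -¼/29 - 2*441*(-1/467) = (1/29)*(-¼) - 882*(-1/467) = -1/116 + 882/467 = 101845/54172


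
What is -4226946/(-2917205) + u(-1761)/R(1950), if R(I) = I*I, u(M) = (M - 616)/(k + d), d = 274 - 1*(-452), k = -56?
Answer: 2153775543270743/1486418049675000 ≈ 1.4490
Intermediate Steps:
d = 726 (d = 274 + 452 = 726)
u(M) = -308/335 + M/670 (u(M) = (M - 616)/(-56 + 726) = (-616 + M)/670 = (-616 + M)*(1/670) = -308/335 + M/670)
R(I) = I²
-4226946/(-2917205) + u(-1761)/R(1950) = -4226946/(-2917205) + (-308/335 + (1/670)*(-1761))/(1950²) = -4226946*(-1/2917205) + (-308/335 - 1761/670)/3802500 = 4226946/2917205 - 2377/670*1/3802500 = 4226946/2917205 - 2377/2547675000 = 2153775543270743/1486418049675000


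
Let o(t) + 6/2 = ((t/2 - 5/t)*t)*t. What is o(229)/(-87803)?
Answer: -12006693/175606 ≈ -68.373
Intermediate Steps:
o(t) = -3 + t**2*(t/2 - 5/t) (o(t) = -3 + ((t/2 - 5/t)*t)*t = -3 + (t*(t/2 - 5/t))*t = -3 + t**2*(t/2 - 5/t))
o(229)/(-87803) = (-3 + (1/2)*229**3 - 5*229)/(-87803) = (-3 + (1/2)*12008989 - 1145)*(-1/87803) = (-3 + 12008989/2 - 1145)*(-1/87803) = (12006693/2)*(-1/87803) = -12006693/175606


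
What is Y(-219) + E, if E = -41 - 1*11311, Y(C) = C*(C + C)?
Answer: 84570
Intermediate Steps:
Y(C) = 2*C² (Y(C) = C*(2*C) = 2*C²)
E = -11352 (E = -41 - 11311 = -11352)
Y(-219) + E = 2*(-219)² - 11352 = 2*47961 - 11352 = 95922 - 11352 = 84570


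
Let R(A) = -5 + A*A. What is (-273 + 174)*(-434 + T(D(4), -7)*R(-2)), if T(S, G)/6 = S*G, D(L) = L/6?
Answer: 40194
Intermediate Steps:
R(A) = -5 + A²
D(L) = L/6 (D(L) = L*(⅙) = L/6)
T(S, G) = 6*G*S (T(S, G) = 6*(S*G) = 6*(G*S) = 6*G*S)
(-273 + 174)*(-434 + T(D(4), -7)*R(-2)) = (-273 + 174)*(-434 + (6*(-7)*((⅙)*4))*(-5 + (-2)²)) = -99*(-434 + (6*(-7)*(⅔))*(-5 + 4)) = -99*(-434 - 28*(-1)) = -99*(-434 + 28) = -99*(-406) = 40194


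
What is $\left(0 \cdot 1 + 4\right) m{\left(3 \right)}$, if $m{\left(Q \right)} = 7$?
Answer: $28$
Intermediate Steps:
$\left(0 \cdot 1 + 4\right) m{\left(3 \right)} = \left(0 \cdot 1 + 4\right) 7 = \left(0 + 4\right) 7 = 4 \cdot 7 = 28$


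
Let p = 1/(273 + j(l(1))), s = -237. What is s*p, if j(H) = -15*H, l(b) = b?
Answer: -79/86 ≈ -0.91860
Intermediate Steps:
p = 1/258 (p = 1/(273 - 15*1) = 1/(273 - 15) = 1/258 ≈ 0.0038760)
s*p = -237*1/258 = -79/86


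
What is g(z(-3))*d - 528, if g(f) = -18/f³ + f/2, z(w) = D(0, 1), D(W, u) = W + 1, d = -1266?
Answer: 21627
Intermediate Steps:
D(W, u) = 1 + W
z(w) = 1 (z(w) = 1 + 0 = 1)
g(f) = f/2 - 18/f³ (g(f) = -18/f³ + f*(½) = -18/f³ + f/2 = f/2 - 18/f³)
g(z(-3))*d - 528 = ((½)*1 - 18/1³)*(-1266) - 528 = (½ - 18*1)*(-1266) - 528 = (½ - 18)*(-1266) - 528 = -35/2*(-1266) - 528 = 22155 - 528 = 21627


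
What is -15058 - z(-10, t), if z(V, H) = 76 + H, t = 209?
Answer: -15343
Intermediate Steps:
-15058 - z(-10, t) = -15058 - (76 + 209) = -15058 - 1*285 = -15058 - 285 = -15343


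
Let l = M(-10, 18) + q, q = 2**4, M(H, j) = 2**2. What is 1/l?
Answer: 1/20 ≈ 0.050000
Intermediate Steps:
M(H, j) = 4
q = 16
l = 20 (l = 4 + 16 = 20)
1/l = 1/20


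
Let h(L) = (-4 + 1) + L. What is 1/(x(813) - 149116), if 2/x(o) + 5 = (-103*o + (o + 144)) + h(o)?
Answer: -81977/12224082334 ≈ -6.7062e-6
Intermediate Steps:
h(L) = -3 + L
x(o) = 2/(136 - 101*o) (x(o) = 2/(-5 + ((-103*o + (o + 144)) + (-3 + o))) = 2/(-5 + ((-103*o + (144 + o)) + (-3 + o))) = 2/(-5 + ((144 - 102*o) + (-3 + o))) = 2/(-5 + (141 - 101*o)) = 2/(136 - 101*o))
1/(x(813) - 149116) = 1/(2/(136 - 101*813) - 149116) = 1/(2/(136 - 82113) - 149116) = 1/(2/(-81977) - 149116) = 1/(2*(-1/81977) - 149116) = 1/(-2/81977 - 149116) = 1/(-12224082334/81977) = -81977/12224082334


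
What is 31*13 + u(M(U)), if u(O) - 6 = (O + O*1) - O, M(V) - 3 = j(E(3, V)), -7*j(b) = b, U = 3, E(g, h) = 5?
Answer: 2879/7 ≈ 411.29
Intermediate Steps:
j(b) = -b/7
M(V) = 16/7 (M(V) = 3 - 1/7*5 = 3 - 5/7 = 16/7)
u(O) = 6 + O (u(O) = 6 + ((O + O*1) - O) = 6 + ((O + O) - O) = 6 + (2*O - O) = 6 + O)
31*13 + u(M(U)) = 31*13 + (6 + 16/7) = 403 + 58/7 = 2879/7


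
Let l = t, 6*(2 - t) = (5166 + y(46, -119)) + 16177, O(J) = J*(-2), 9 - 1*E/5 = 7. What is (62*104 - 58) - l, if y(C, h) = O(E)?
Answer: 59651/6 ≈ 9941.8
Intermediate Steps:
E = 10 (E = 45 - 5*7 = 45 - 35 = 10)
O(J) = -2*J
y(C, h) = -20 (y(C, h) = -2*10 = -20)
t = -21311/6 (t = 2 - ((5166 - 20) + 16177)/6 = 2 - (5146 + 16177)/6 = 2 - ⅙*21323 = 2 - 21323/6 = -21311/6 ≈ -3551.8)
l = -21311/6 ≈ -3551.8
(62*104 - 58) - l = (62*104 - 58) - 1*(-21311/6) = (6448 - 58) + 21311/6 = 6390 + 21311/6 = 59651/6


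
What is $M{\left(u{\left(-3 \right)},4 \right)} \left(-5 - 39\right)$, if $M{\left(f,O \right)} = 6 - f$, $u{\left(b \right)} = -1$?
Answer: $-308$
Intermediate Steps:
$M{\left(u{\left(-3 \right)},4 \right)} \left(-5 - 39\right) = \left(6 - -1\right) \left(-5 - 39\right) = \left(6 + 1\right) \left(-5 - 39\right) = 7 \left(-44\right) = -308$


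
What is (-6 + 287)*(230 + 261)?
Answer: 137971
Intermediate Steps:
(-6 + 287)*(230 + 261) = 281*491 = 137971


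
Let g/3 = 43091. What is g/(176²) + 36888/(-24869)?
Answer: 2072247549/770342144 ≈ 2.6900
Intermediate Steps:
g = 129273 (g = 3*43091 = 129273)
g/(176²) + 36888/(-24869) = 129273/(176²) + 36888/(-24869) = 129273/30976 + 36888*(-1/24869) = 129273*(1/30976) - 36888/24869 = 129273/30976 - 36888/24869 = 2072247549/770342144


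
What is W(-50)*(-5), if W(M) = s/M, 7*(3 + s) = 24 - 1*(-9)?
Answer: 6/35 ≈ 0.17143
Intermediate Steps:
s = 12/7 (s = -3 + (24 - 1*(-9))/7 = -3 + (24 + 9)/7 = -3 + (1/7)*33 = -3 + 33/7 = 12/7 ≈ 1.7143)
W(M) = 12/(7*M)
W(-50)*(-5) = ((12/7)/(-50))*(-5) = ((12/7)*(-1/50))*(-5) = -6/175*(-5) = 6/35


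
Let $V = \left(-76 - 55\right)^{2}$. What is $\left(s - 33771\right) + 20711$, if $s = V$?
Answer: $4101$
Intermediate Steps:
$V = 17161$ ($V = \left(-76 - 55\right)^{2} = \left(-131\right)^{2} = 17161$)
$s = 17161$
$\left(s - 33771\right) + 20711 = \left(17161 - 33771\right) + 20711 = -16610 + 20711 = 4101$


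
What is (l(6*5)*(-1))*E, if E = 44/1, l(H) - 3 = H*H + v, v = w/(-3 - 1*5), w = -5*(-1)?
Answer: -79409/2 ≈ -39705.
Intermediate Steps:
w = 5
v = -5/8 (v = 5/(-3 - 1*5) = 5/(-3 - 5) = 5/(-8) = 5*(-⅛) = -5/8 ≈ -0.62500)
l(H) = 19/8 + H² (l(H) = 3 + (H*H - 5/8) = 3 + (H² - 5/8) = 3 + (-5/8 + H²) = 19/8 + H²)
E = 44 (E = 44*1 = 44)
(l(6*5)*(-1))*E = ((19/8 + (6*5)²)*(-1))*44 = ((19/8 + 30²)*(-1))*44 = ((19/8 + 900)*(-1))*44 = ((7219/8)*(-1))*44 = -7219/8*44 = -79409/2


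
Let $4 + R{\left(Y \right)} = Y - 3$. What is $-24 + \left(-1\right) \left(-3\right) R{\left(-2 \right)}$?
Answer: $-51$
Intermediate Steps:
$R{\left(Y \right)} = -7 + Y$ ($R{\left(Y \right)} = -4 + \left(Y - 3\right) = -4 + \left(-3 + Y\right) = -7 + Y$)
$-24 + \left(-1\right) \left(-3\right) R{\left(-2 \right)} = -24 + \left(-1\right) \left(-3\right) \left(-7 - 2\right) = -24 + 3 \left(-9\right) = -24 - 27 = -51$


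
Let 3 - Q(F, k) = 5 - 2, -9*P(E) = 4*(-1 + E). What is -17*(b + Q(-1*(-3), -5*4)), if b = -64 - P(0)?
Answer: 9860/9 ≈ 1095.6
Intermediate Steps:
P(E) = 4/9 - 4*E/9 (P(E) = -4*(-1 + E)/9 = -(-4 + 4*E)/9 = 4/9 - 4*E/9)
Q(F, k) = 0 (Q(F, k) = 3 - (5 - 2) = 3 - 1*3 = 3 - 3 = 0)
b = -580/9 (b = -64 - (4/9 - 4/9*0) = -64 - (4/9 + 0) = -64 - 1*4/9 = -64 - 4/9 = -580/9 ≈ -64.444)
-17*(b + Q(-1*(-3), -5*4)) = -17*(-580/9 + 0) = -17*(-580/9) = 9860/9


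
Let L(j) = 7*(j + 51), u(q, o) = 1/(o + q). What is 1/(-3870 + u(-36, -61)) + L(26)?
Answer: 202335652/375391 ≈ 539.00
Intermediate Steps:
L(j) = 357 + 7*j (L(j) = 7*(51 + j) = 357 + 7*j)
1/(-3870 + u(-36, -61)) + L(26) = 1/(-3870 + 1/(-61 - 36)) + (357 + 7*26) = 1/(-3870 + 1/(-97)) + (357 + 182) = 1/(-3870 - 1/97) + 539 = 1/(-375391/97) + 539 = -97/375391 + 539 = 202335652/375391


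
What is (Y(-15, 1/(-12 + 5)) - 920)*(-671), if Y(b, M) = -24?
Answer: 633424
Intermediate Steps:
(Y(-15, 1/(-12 + 5)) - 920)*(-671) = (-24 - 920)*(-671) = -944*(-671) = 633424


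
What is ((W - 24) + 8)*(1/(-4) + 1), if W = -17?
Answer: -99/4 ≈ -24.750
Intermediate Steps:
((W - 24) + 8)*(1/(-4) + 1) = ((-17 - 24) + 8)*(1/(-4) + 1) = (-41 + 8)*(-¼ + 1) = -33*¾ = -99/4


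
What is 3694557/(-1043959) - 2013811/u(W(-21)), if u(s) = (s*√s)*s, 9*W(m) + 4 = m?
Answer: -3694557/1043959 + 489356073*I/3125 ≈ -3.539 + 1.5659e+5*I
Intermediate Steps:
W(m) = -4/9 + m/9
u(s) = s^(5/2) (u(s) = s^(3/2)*s = s^(5/2))
3694557/(-1043959) - 2013811/u(W(-21)) = 3694557/(-1043959) - 2013811/(-4/9 + (⅑)*(-21))^(5/2) = 3694557*(-1/1043959) - 2013811/(-4/9 - 7/3)^(5/2) = -3694557/1043959 - 2013811*(-243*I/3125) = -3694557/1043959 - (-489356073)*I/3125 = -3694557/1043959 + 489356073*I/3125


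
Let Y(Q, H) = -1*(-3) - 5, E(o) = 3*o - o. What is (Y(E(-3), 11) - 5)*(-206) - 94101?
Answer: -92659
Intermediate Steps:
E(o) = 2*o
Y(Q, H) = -2 (Y(Q, H) = 3 - 5 = -2)
(Y(E(-3), 11) - 5)*(-206) - 94101 = (-2 - 5)*(-206) - 94101 = -7*(-206) - 94101 = 1442 - 94101 = -92659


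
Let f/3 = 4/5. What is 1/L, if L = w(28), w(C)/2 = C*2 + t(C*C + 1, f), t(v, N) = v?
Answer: 1/1682 ≈ 0.00059453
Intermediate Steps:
f = 12/5 (f = 3*(4/5) = 3*(4*(⅕)) = 3*(⅘) = 12/5 ≈ 2.4000)
w(C) = 2 + 2*C² + 4*C (w(C) = 2*(C*2 + (C*C + 1)) = 2*(2*C + (C² + 1)) = 2*(2*C + (1 + C²)) = 2*(1 + C² + 2*C) = 2 + 2*C² + 4*C)
L = 1682 (L = 2 + 2*28² + 4*28 = 2 + 2*784 + 112 = 2 + 1568 + 112 = 1682)
1/L = 1/1682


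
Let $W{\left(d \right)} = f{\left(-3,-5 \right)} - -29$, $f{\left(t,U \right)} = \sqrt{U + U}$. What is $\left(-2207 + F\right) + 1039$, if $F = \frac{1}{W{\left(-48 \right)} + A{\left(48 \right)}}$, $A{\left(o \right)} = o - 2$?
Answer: $\frac{- 1168 \sqrt{10} + 87599 i}{\sqrt{10} - 75 i} \approx -1168.0 - 0.00056121 i$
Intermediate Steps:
$A{\left(o \right)} = -2 + o$
$f{\left(t,U \right)} = \sqrt{2} \sqrt{U}$ ($f{\left(t,U \right)} = \sqrt{2 U} = \sqrt{2} \sqrt{U}$)
$W{\left(d \right)} = 29 + i \sqrt{10}$ ($W{\left(d \right)} = \sqrt{2} \sqrt{-5} - -29 = \sqrt{2} i \sqrt{5} + 29 = i \sqrt{10} + 29 = 29 + i \sqrt{10}$)
$F = \frac{1}{75 + i \sqrt{10}}$ ($F = \frac{1}{\left(29 + i \sqrt{10}\right) + \left(-2 + 48\right)} = \frac{1}{\left(29 + i \sqrt{10}\right) + 46} = \frac{1}{75 + i \sqrt{10}} \approx 0.01331 - 0.00056119 i$)
$\left(-2207 + F\right) + 1039 = \left(-2207 + \left(\frac{15}{1127} - \frac{i \sqrt{10}}{5635}\right)\right) + 1039 = \left(- \frac{2487274}{1127} - \frac{i \sqrt{10}}{5635}\right) + 1039 = - \frac{1316321}{1127} - \frac{i \sqrt{10}}{5635}$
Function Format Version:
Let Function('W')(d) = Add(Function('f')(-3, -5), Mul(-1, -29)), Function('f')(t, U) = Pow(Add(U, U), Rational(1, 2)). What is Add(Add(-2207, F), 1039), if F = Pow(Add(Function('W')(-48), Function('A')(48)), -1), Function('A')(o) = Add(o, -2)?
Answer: Mul(Pow(Add(Pow(10, Rational(1, 2)), Mul(-75, I)), -1), Add(Mul(-1168, Pow(10, Rational(1, 2))), Mul(87599, I))) ≈ Add(-1168.0, Mul(-0.00056121, I))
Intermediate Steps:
Function('A')(o) = Add(-2, o)
Function('f')(t, U) = Mul(Pow(2, Rational(1, 2)), Pow(U, Rational(1, 2))) (Function('f')(t, U) = Pow(Mul(2, U), Rational(1, 2)) = Mul(Pow(2, Rational(1, 2)), Pow(U, Rational(1, 2))))
Function('W')(d) = Add(29, Mul(I, Pow(10, Rational(1, 2)))) (Function('W')(d) = Add(Mul(Pow(2, Rational(1, 2)), Pow(-5, Rational(1, 2))), Mul(-1, -29)) = Add(Mul(Pow(2, Rational(1, 2)), Mul(I, Pow(5, Rational(1, 2)))), 29) = Add(Mul(I, Pow(10, Rational(1, 2))), 29) = Add(29, Mul(I, Pow(10, Rational(1, 2)))))
F = Pow(Add(75, Mul(I, Pow(10, Rational(1, 2)))), -1) (F = Pow(Add(Add(29, Mul(I, Pow(10, Rational(1, 2)))), Add(-2, 48)), -1) = Pow(Add(Add(29, Mul(I, Pow(10, Rational(1, 2)))), 46), -1) = Pow(Add(75, Mul(I, Pow(10, Rational(1, 2)))), -1) ≈ Add(0.013310, Mul(-0.00056119, I)))
Add(Add(-2207, F), 1039) = Add(Add(-2207, Add(Rational(15, 1127), Mul(Rational(-1, 5635), I, Pow(10, Rational(1, 2))))), 1039) = Add(Add(Rational(-2487274, 1127), Mul(Rational(-1, 5635), I, Pow(10, Rational(1, 2)))), 1039) = Add(Rational(-1316321, 1127), Mul(Rational(-1, 5635), I, Pow(10, Rational(1, 2))))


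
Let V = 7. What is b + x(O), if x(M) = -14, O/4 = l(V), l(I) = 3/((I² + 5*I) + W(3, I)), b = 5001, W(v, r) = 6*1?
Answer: 4987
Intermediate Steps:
W(v, r) = 6
l(I) = 3/(6 + I² + 5*I) (l(I) = 3/((I² + 5*I) + 6) = 3/(6 + I² + 5*I))
O = 2/15 (O = 4*(3/(6 + 7² + 5*7)) = 4*(3/(6 + 49 + 35)) = 4*(3/90) = 4*(3*(1/90)) = 4*(1/30) = 2/15 ≈ 0.13333)
b + x(O) = 5001 - 14 = 4987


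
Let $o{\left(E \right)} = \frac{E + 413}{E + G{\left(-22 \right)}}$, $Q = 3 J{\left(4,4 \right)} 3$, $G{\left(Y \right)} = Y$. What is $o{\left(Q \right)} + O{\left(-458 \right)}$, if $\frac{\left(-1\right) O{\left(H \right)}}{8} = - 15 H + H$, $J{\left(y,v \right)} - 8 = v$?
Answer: $- \frac{4410935}{86} \approx -51290.0$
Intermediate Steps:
$J{\left(y,v \right)} = 8 + v$
$O{\left(H \right)} = 112 H$ ($O{\left(H \right)} = - 8 \left(- 15 H + H\right) = - 8 \left(- 14 H\right) = 112 H$)
$Q = 108$ ($Q = 3 \left(8 + 4\right) 3 = 3 \cdot 12 \cdot 3 = 36 \cdot 3 = 108$)
$o{\left(E \right)} = \frac{413 + E}{-22 + E}$ ($o{\left(E \right)} = \frac{E + 413}{E - 22} = \frac{413 + E}{-22 + E}$)
$o{\left(Q \right)} + O{\left(-458 \right)} = \frac{413 + 108}{-22 + 108} + 112 \left(-458\right) = \frac{1}{86} \cdot 521 - 51296 = \frac{521}{86} - 51296 = - \frac{4410935}{86}$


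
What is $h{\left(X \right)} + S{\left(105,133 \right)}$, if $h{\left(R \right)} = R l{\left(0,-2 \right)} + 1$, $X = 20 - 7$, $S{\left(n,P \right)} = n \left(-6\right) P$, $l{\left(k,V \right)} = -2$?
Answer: $-83815$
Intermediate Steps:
$S{\left(n,P \right)} = - 6 P n$ ($S{\left(n,P \right)} = - 6 n P = - 6 P n$)
$X = 13$ ($X = 20 - 7 = 13$)
$h{\left(R \right)} = 1 - 2 R$ ($h{\left(R \right)} = R \left(-2\right) + 1 = - 2 R + 1 = 1 - 2 R$)
$h{\left(X \right)} + S{\left(105,133 \right)} = \left(1 - 26\right) - 798 \cdot 105 = \left(1 - 26\right) - 83790 = -25 - 83790 = -83815$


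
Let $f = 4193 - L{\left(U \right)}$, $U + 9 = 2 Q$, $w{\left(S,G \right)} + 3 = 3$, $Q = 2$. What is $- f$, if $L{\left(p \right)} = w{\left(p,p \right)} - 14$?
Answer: $-4207$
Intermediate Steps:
$w{\left(S,G \right)} = 0$ ($w{\left(S,G \right)} = -3 + 3 = 0$)
$U = -5$ ($U = -9 + 2 \cdot 2 = -9 + 4 = -5$)
$L{\left(p \right)} = -14$ ($L{\left(p \right)} = 0 - 14 = -14$)
$f = 4207$ ($f = 4193 - -14 = 4193 + 14 = 4207$)
$- f = \left(-1\right) 4207 = -4207$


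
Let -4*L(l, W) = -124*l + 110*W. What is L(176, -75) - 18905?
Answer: -22773/2 ≈ -11387.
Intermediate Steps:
L(l, W) = 31*l - 55*W/2 (L(l, W) = -(-124*l + 110*W)/4 = 31*l - 55*W/2)
L(176, -75) - 18905 = (31*176 - 55/2*(-75)) - 18905 = (5456 + 4125/2) - 18905 = 15037/2 - 18905 = -22773/2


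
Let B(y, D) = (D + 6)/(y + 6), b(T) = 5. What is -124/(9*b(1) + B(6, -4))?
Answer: -744/271 ≈ -2.7454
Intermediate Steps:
B(y, D) = (6 + D)/(6 + y)
-124/(9*b(1) + B(6, -4)) = -124/(9*5 + (6 - 4)/(6 + 6)) = -124/(45 + 2/12) = -124/(45 + (1/12)*2) = -124/(45 + ⅙) = -124/271/6 = -124*6/271 = -744/271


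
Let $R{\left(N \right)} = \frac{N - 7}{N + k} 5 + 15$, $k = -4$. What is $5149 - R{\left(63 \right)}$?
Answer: $\frac{302626}{59} \approx 5129.3$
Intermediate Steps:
$R{\left(N \right)} = 15 + \frac{5 \left(-7 + N\right)}{-4 + N}$ ($R{\left(N \right)} = \frac{N - 7}{N - 4} \cdot 5 + 15 = \frac{-7 + N}{-4 + N} 5 + 15 = \frac{5 \left(-7 + N\right)}{-4 + N} + 15 = 15 + \frac{5 \left(-7 + N\right)}{-4 + N}$)
$5149 - R{\left(63 \right)} = 5149 - \frac{5 \left(-19 + 4 \cdot 63\right)}{-4 + 63} = 5149 - \frac{5 \left(-19 + 252\right)}{59} = 5149 - 5 \cdot \frac{1}{59} \cdot 233 = 5149 - \frac{1165}{59} = \frac{302626}{59}$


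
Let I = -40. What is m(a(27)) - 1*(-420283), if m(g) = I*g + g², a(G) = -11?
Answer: 420844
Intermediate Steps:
m(g) = g² - 40*g (m(g) = -40*g + g² = g² - 40*g)
m(a(27)) - 1*(-420283) = -11*(-40 - 11) - 1*(-420283) = -11*(-51) + 420283 = 561 + 420283 = 420844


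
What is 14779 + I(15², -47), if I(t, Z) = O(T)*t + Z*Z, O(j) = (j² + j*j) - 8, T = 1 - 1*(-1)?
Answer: 16988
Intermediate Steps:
T = 2 (T = 1 + 1 = 2)
O(j) = -8 + 2*j² (O(j) = (j² + j²) - 8 = 2*j² - 8 = -8 + 2*j²)
I(t, Z) = Z² (I(t, Z) = (-8 + 2*2²)*t + Z*Z = (-8 + 2*4)*t + Z² = (-8 + 8)*t + Z² = 0*t + Z² = 0 + Z² = Z²)
14779 + I(15², -47) = 14779 + (-47)² = 14779 + 2209 = 16988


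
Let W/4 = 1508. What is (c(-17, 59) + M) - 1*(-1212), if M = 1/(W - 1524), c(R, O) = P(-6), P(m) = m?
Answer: 5436649/4508 ≈ 1206.0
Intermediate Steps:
W = 6032 (W = 4*1508 = 6032)
c(R, O) = -6
M = 1/4508 (M = 1/(6032 - 1524) = 1/4508 ≈ 0.00022183)
(c(-17, 59) + M) - 1*(-1212) = (-6 + 1/4508) - 1*(-1212) = -27047/4508 + 1212 = 5436649/4508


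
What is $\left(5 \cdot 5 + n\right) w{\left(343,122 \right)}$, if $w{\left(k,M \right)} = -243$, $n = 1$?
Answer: $-6318$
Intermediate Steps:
$\left(5 \cdot 5 + n\right) w{\left(343,122 \right)} = \left(5 \cdot 5 + 1\right) \left(-243\right) = \left(25 + 1\right) \left(-243\right) = 26 \left(-243\right) = -6318$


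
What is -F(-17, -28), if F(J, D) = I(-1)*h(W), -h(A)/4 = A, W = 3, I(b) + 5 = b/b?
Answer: -48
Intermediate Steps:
I(b) = -4 (I(b) = -5 + b/b = -5 + 1 = -4)
h(A) = -4*A
F(J, D) = 48 (F(J, D) = -(-16)*3 = -4*(-12) = 48)
-F(-17, -28) = -1*48 = -48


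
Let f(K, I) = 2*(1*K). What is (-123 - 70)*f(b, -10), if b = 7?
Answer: -2702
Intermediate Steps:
f(K, I) = 2*K
(-123 - 70)*f(b, -10) = (-123 - 70)*(2*7) = -193*14 = -2702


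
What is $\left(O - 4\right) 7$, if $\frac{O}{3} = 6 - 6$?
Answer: $-28$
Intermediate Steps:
$O = 0$ ($O = 3 \left(6 - 6\right) = 3 \cdot 0 = 0$)
$\left(O - 4\right) 7 = \left(0 - 4\right) 7 = \left(-4\right) 7 = -28$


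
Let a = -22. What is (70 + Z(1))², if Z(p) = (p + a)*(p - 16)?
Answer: 148225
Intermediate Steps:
Z(p) = (-22 + p)*(-16 + p) (Z(p) = (p - 22)*(p - 16) = (-22 + p)*(-16 + p))
(70 + Z(1))² = (70 + (352 + 1² - 38*1))² = (70 + (352 + 1 - 38))² = (70 + 315)² = 385² = 148225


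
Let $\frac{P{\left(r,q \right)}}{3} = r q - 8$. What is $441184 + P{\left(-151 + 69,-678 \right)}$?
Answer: $607948$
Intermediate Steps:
$P{\left(r,q \right)} = -24 + 3 q r$ ($P{\left(r,q \right)} = 3 \left(r q - 8\right) = 3 \left(q r - 8\right) = 3 \left(-8 + q r\right) = -24 + 3 q r$)
$441184 + P{\left(-151 + 69,-678 \right)} = 441184 - \left(24 + 2034 \left(-151 + 69\right)\right) = 441184 - \left(24 + 2034 \left(-82\right)\right) = 441184 + \left(-24 + 166788\right) = 441184 + 166764 = 607948$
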